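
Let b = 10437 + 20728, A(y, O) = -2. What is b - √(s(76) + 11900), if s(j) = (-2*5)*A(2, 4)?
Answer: 31165 - 4*√745 ≈ 31056.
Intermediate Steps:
b = 31165
s(j) = 20 (s(j) = -2*5*(-2) = -10*(-2) = 20)
b - √(s(76) + 11900) = 31165 - √(20 + 11900) = 31165 - √11920 = 31165 - 4*√745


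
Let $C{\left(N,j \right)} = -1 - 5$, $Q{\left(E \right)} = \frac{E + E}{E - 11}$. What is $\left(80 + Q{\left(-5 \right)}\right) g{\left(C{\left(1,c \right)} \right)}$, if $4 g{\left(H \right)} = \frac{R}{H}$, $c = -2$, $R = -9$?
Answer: $\frac{1935}{64} \approx 30.234$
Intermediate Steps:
$Q{\left(E \right)} = \frac{2 E}{-11 + E}$
$C{\left(N,j \right)} = -6$
$g{\left(H \right)} = - \frac{9}{4 H}$ ($g{\left(H \right)} = \frac{\left(-9\right) \frac{1}{H}}{4} = - \frac{9}{4 H}$)
$\left(80 + Q{\left(-5 \right)}\right) g{\left(C{\left(1,c \right)} \right)} = \left(80 + 2 \left(-5\right) \frac{1}{-11 - 5}\right) \left(- \frac{9}{4 \left(-6\right)}\right) = \left(80 + 2 \left(-5\right) \frac{1}{-16}\right) \left(\left(- \frac{9}{4}\right) \left(- \frac{1}{6}\right)\right) = \left(80 + 2 \left(-5\right) \left(- \frac{1}{16}\right)\right) \frac{3}{8} = \left(80 + \frac{5}{8}\right) \frac{3}{8} = \frac{645}{8} \cdot \frac{3}{8} = \frac{1935}{64}$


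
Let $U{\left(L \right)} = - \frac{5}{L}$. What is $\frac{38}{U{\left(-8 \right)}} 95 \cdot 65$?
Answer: $375440$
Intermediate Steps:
$\frac{38}{U{\left(-8 \right)}} 95 \cdot 65 = \frac{38}{\left(-5\right) \frac{1}{-8}} \cdot 95 \cdot 65 = \frac{38}{\left(-5\right) \left(- \frac{1}{8}\right)} 95 \cdot 65 = \frac{38}{\frac{5}{8}} \cdot 95 \cdot 65 = 38 \cdot \frac{8}{5} \cdot 95 \cdot 65 = \frac{304}{5} \cdot 95 \cdot 65 = 5776 \cdot 65 = 375440$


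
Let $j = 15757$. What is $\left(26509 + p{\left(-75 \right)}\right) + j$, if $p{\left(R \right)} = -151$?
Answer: $42115$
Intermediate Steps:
$\left(26509 + p{\left(-75 \right)}\right) + j = \left(26509 - 151\right) + 15757 = 26358 + 15757 = 42115$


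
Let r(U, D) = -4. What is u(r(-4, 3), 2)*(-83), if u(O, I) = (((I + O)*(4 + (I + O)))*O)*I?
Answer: -2656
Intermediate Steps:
u(O, I) = I*O*(I + O)*(4 + I + O) (u(O, I) = (((I + O)*(4 + I + O))*O)*I = (O*(I + O)*(4 + I + O))*I = I*O*(I + O)*(4 + I + O))
u(r(-4, 3), 2)*(-83) = (2*(-4)*(2² + (-4)² + 4*2 + 4*(-4) + 2*2*(-4)))*(-83) = (2*(-4)*(4 + 16 + 8 - 16 - 16))*(-83) = (2*(-4)*(-4))*(-83) = 32*(-83) = -2656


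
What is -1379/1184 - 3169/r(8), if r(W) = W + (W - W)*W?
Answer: -470391/1184 ≈ -397.29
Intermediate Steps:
r(W) = W (r(W) = W + 0*W = W + 0 = W)
-1379/1184 - 3169/r(8) = -1379/1184 - 3169/8 = -470391/1184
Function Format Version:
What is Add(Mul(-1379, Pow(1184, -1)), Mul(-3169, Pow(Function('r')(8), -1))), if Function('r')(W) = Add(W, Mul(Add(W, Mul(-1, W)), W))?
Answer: Rational(-470391, 1184) ≈ -397.29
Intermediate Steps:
Function('r')(W) = W (Function('r')(W) = Add(W, Mul(0, W)) = Add(W, 0) = W)
Add(Mul(-1379, Pow(1184, -1)), Mul(-3169, Pow(Function('r')(8), -1))) = Add(Mul(-1379, Pow(1184, -1)), Mul(-3169, Pow(8, -1))) = Add(Mul(-1379, Rational(1, 1184)), Mul(-3169, Rational(1, 8))) = Add(Rational(-1379, 1184), Rational(-3169, 8)) = Rational(-470391, 1184)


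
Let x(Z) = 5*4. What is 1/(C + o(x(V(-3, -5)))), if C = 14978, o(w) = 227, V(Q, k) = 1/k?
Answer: 1/15205 ≈ 6.5768e-5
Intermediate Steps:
x(Z) = 20
1/(C + o(x(V(-3, -5)))) = 1/(14978 + 227) = 1/15205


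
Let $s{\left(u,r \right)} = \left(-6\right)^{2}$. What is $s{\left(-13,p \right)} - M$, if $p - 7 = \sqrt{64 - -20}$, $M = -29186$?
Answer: $29222$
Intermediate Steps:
$p = 7 + 2 \sqrt{21}$ ($p = 7 + \sqrt{64 - -20} = 7 + \sqrt{64 + \left(-4 + 24\right)} = 7 + \sqrt{64 + 20} = 7 + \sqrt{84} = 7 + 2 \sqrt{21} \approx 16.165$)
$s{\left(u,r \right)} = 36$
$s{\left(-13,p \right)} - M = 36 - -29186 = 36 + 29186 = 29222$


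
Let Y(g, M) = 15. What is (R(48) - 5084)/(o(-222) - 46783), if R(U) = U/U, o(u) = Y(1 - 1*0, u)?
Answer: 5083/46768 ≈ 0.10869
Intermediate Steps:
o(u) = 15
R(U) = 1
(R(48) - 5084)/(o(-222) - 46783) = (1 - 5084)/(15 - 46783) = -5083/(-46768) = -5083*(-1/46768) = 5083/46768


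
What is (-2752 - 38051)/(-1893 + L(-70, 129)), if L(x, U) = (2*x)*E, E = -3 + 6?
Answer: 13601/771 ≈ 17.641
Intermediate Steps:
E = 3
L(x, U) = 6*x (L(x, U) = (2*x)*3 = 6*x)
(-2752 - 38051)/(-1893 + L(-70, 129)) = (-2752 - 38051)/(-1893 + 6*(-70)) = -40803/(-1893 - 420) = -40803/(-2313) = -40803*(-1/2313) = 13601/771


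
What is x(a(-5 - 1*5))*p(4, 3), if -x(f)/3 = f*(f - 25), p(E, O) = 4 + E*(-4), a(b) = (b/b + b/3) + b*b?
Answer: 255496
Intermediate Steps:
a(b) = 1 + b² + b/3 (a(b) = (1 + b*(⅓)) + b² = (1 + b/3) + b² = 1 + b² + b/3)
p(E, O) = 4 - 4*E
x(f) = -3*f*(-25 + f) (x(f) = -3*f*(f - 25) = -3*f*(-25 + f))
x(a(-5 - 1*5))*p(4, 3) = (3*(1 + (-5 - 1*5)² + (-5 - 1*5)/3)*(25 - (1 + (-5 - 1*5)² + (-5 - 1*5)/3)))*(4 - 4*4) = (3*(1 + (-5 - 5)² + (-5 - 5)/3)*(25 - (1 + (-5 - 5)² + (-5 - 5)/3)))*(4 - 16) = (3*(1 + (-10)² + (⅓)*(-10))*(25 - (1 + (-10)² + (⅓)*(-10))))*(-12) = (3*(1 + 100 - 10/3)*(25 - (1 + 100 - 10/3)))*(-12) = (3*(293/3)*(25 - 1*293/3))*(-12) = (3*(293/3)*(25 - 293/3))*(-12) = (3*(293/3)*(-218/3))*(-12) = -63874/3*(-12) = 255496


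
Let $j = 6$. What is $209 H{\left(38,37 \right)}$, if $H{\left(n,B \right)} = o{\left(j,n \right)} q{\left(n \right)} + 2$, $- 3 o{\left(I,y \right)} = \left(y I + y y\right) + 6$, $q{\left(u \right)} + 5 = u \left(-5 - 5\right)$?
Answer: $\frac{135021524}{3} \approx 4.5007 \cdot 10^{7}$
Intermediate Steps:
$q{\left(u \right)} = -5 - 10 u$ ($q{\left(u \right)} = -5 + u \left(-5 - 5\right) = -5 + u \left(-10\right) = -5 - 10 u$)
$o{\left(I,y \right)} = -2 - \frac{y^{2}}{3} - \frac{I y}{3}$ ($o{\left(I,y \right)} = - \frac{\left(y I + y y\right) + 6}{3} = - \frac{\left(I y + y^{2}\right) + 6}{3} = - \frac{\left(y^{2} + I y\right) + 6}{3} = - \frac{6 + y^{2} + I y}{3} = -2 - \frac{y^{2}}{3} - \frac{I y}{3}$)
$H{\left(n,B \right)} = 2 + \left(-5 - 10 n\right) \left(-2 - 2 n - \frac{n^{2}}{3}\right)$ ($H{\left(n,B \right)} = \left(-2 - \frac{n^{2}}{3} - 2 n\right) \left(-5 - 10 n\right) + 2 = \left(-2 - 2 n - \frac{n^{2}}{3}\right) \left(-5 - 10 n\right) + 2 = \left(-5 - 10 n\right) \left(-2 - 2 n - \frac{n^{2}}{3}\right) + 2 = 2 + \left(-5 - 10 n\right) \left(-2 - 2 n - \frac{n^{2}}{3}\right)$)
$209 H{\left(38,37 \right)} = 209 \left(12 + 30 \cdot 38 + \frac{10 \cdot 38^{3}}{3} + \frac{65 \cdot 38^{2}}{3}\right) = 209 \left(12 + 1140 + \frac{10}{3} \cdot 54872 + \frac{65}{3} \cdot 1444\right) = 209 \left(12 + 1140 + \frac{548720}{3} + \frac{93860}{3}\right) = 209 \cdot \frac{646036}{3} = \frac{135021524}{3}$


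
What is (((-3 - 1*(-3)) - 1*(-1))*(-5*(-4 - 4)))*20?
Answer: 800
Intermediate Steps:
(((-3 - 1*(-3)) - 1*(-1))*(-5*(-4 - 4)))*20 = (((-3 + 3) + 1)*(-5*(-8)))*20 = ((0 + 1)*(-1*(-40)))*20 = (1*40)*20 = 40*20 = 800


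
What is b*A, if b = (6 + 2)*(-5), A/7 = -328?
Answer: 91840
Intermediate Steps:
A = -2296 (A = 7*(-328) = -2296)
b = -40 (b = 8*(-5) = -40)
b*A = -40*(-2296) = 91840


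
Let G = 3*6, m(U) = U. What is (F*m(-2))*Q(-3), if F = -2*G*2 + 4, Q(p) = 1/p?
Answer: -136/3 ≈ -45.333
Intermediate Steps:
G = 18
F = -68 (F = -2*18*2 + 4 = -36*2 + 4 = -72 + 4 = -68)
(F*m(-2))*Q(-3) = -68*(-2)/(-3) = 136*(-1/3) = -136/3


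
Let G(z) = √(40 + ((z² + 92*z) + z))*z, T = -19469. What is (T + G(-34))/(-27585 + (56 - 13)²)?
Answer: 19469/25736 + 17*I*√1966/12868 ≈ 0.75649 + 0.058577*I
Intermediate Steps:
G(z) = z*√(40 + z² + 93*z) (G(z) = √(40 + (z² + 93*z))*z = √(40 + z² + 93*z)*z = z*√(40 + z² + 93*z))
(T + G(-34))/(-27585 + (56 - 13)²) = (-19469 - 34*√(40 + (-34)² + 93*(-34)))/(-27585 + (56 - 13)²) = (-19469 - 34*√(40 + 1156 - 3162))/(-27585 + 43²) = (-19469 - 34*I*√1966)/(-27585 + 1849) = (-19469 - 34*I*√1966)/(-25736) = (-19469 - 34*I*√1966)*(-1/25736) = 19469/25736 + 17*I*√1966/12868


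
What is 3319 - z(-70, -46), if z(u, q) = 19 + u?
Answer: 3370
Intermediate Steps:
3319 - z(-70, -46) = 3319 - (19 - 70) = 3319 - 1*(-51) = 3319 + 51 = 3370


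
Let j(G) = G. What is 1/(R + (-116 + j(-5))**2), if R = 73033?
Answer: 1/87674 ≈ 1.1406e-5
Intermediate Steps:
1/(R + (-116 + j(-5))**2) = 1/(73033 + (-116 - 5)**2) = 1/(73033 + (-121)**2) = 1/(73033 + 14641) = 1/87674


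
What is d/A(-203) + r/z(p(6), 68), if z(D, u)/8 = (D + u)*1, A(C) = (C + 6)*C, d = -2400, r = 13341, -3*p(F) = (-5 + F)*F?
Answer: 177417577/7038416 ≈ 25.207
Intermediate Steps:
p(F) = -F*(-5 + F)/3 (p(F) = -(-5 + F)*F/3 = -F*(-5 + F)/3)
A(C) = C*(6 + C) (A(C) = (6 + C)*C = C*(6 + C))
z(D, u) = 8*D + 8*u (z(D, u) = 8*((D + u)*1) = 8*(D + u) = 8*D + 8*u)
d/A(-203) + r/z(p(6), 68) = -2400*(-1/(203*(6 - 203))) + 13341/(8*((⅓)*6*(5 - 1*6)) + 8*68) = -2400/((-203*(-197))) + 13341/(8*((⅓)*6*(5 - 6)) + 544) = -2400/39991 + 13341/(8*((⅓)*6*(-1)) + 544) = -2400*1/39991 + 13341/(8*(-2) + 544) = -2400/39991 + 13341/(-16 + 544) = -2400/39991 + 13341/528 = -2400/39991 + 13341*(1/528) = -2400/39991 + 4447/176 = 177417577/7038416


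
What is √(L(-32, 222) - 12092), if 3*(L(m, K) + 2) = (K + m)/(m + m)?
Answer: I*√6966714/24 ≈ 109.98*I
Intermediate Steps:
L(m, K) = -2 + (K + m)/(6*m) (L(m, K) = -2 + ((K + m)/(m + m))/3 = -2 + ((K + m)/((2*m)))/3 = -2 + ((K + m)*(1/(2*m)))/3 = -2 + ((K + m)/(2*m))/3 = -2 + (K + m)/(6*m))
√(L(-32, 222) - 12092) = √((⅙)*(222 - 11*(-32))/(-32) - 12092) = √((⅙)*(-1/32)*(222 + 352) - 12092) = √((⅙)*(-1/32)*574 - 12092) = √(-287/96 - 12092) = √(-1161119/96) = I*√6966714/24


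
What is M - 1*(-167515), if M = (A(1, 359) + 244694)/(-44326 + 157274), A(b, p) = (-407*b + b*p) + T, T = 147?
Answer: 18920729013/112948 ≈ 1.6752e+5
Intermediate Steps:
A(b, p) = 147 - 407*b + b*p (A(b, p) = (-407*b + b*p) + 147 = 147 - 407*b + b*p)
M = 244793/112948 (M = ((147 - 407*1 + 1*359) + 244694)/(-44326 + 157274) = ((147 - 407 + 359) + 244694)/112948 = (99 + 244694)*(1/112948) = 244793*(1/112948) = 244793/112948 ≈ 2.1673)
M - 1*(-167515) = 244793/112948 - 1*(-167515) = 244793/112948 + 167515 = 18920729013/112948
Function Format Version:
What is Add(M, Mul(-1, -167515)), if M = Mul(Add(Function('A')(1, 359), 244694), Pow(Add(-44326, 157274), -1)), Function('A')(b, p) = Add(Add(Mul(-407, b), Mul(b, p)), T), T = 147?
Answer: Rational(18920729013, 112948) ≈ 1.6752e+5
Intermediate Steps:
Function('A')(b, p) = Add(147, Mul(-407, b), Mul(b, p)) (Function('A')(b, p) = Add(Add(Mul(-407, b), Mul(b, p)), 147) = Add(147, Mul(-407, b), Mul(b, p)))
M = Rational(244793, 112948) (M = Mul(Add(Add(147, Mul(-407, 1), Mul(1, 359)), 244694), Pow(Add(-44326, 157274), -1)) = Mul(Add(Add(147, -407, 359), 244694), Pow(112948, -1)) = Mul(Add(99, 244694), Rational(1, 112948)) = Mul(244793, Rational(1, 112948)) = Rational(244793, 112948) ≈ 2.1673)
Add(M, Mul(-1, -167515)) = Add(Rational(244793, 112948), Mul(-1, -167515)) = Add(Rational(244793, 112948), 167515) = Rational(18920729013, 112948)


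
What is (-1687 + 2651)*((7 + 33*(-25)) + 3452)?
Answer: 2539176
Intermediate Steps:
(-1687 + 2651)*((7 + 33*(-25)) + 3452) = 964*((7 - 825) + 3452) = 964*(-818 + 3452) = 964*2634 = 2539176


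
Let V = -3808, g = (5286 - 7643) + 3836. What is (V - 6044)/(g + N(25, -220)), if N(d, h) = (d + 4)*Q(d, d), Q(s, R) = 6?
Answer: -3284/551 ≈ -5.9601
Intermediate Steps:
g = 1479 (g = -2357 + 3836 = 1479)
N(d, h) = 24 + 6*d (N(d, h) = (d + 4)*6 = (4 + d)*6 = 24 + 6*d)
(V - 6044)/(g + N(25, -220)) = (-3808 - 6044)/(1479 + (24 + 6*25)) = -9852/(1479 + (24 + 150)) = -9852/(1479 + 174) = -9852/1653 = -9852*1/1653 = -3284/551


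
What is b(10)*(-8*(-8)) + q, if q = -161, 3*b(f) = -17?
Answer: -1571/3 ≈ -523.67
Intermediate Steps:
b(f) = -17/3 (b(f) = (⅓)*(-17) = -17/3)
b(10)*(-8*(-8)) + q = -(-136)*(-8)/3 - 161 = -17/3*64 - 161 = -1088/3 - 161 = -1571/3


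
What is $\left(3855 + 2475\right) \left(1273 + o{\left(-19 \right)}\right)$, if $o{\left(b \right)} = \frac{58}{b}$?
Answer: $\frac{152736570}{19} \approx 8.0388 \cdot 10^{6}$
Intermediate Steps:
$\left(3855 + 2475\right) \left(1273 + o{\left(-19 \right)}\right) = \left(3855 + 2475\right) \left(1273 + \frac{58}{-19}\right) = 6330 \left(1273 + 58 \left(- \frac{1}{19}\right)\right) = 6330 \left(1273 - \frac{58}{19}\right) = 6330 \cdot \frac{24129}{19} = \frac{152736570}{19}$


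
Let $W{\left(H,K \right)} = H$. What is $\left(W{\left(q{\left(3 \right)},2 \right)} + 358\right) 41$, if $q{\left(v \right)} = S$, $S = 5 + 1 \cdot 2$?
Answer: $14965$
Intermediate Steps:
$S = 7$ ($S = 5 + 2 = 7$)
$q{\left(v \right)} = 7$
$\left(W{\left(q{\left(3 \right)},2 \right)} + 358\right) 41 = \left(7 + 358\right) 41 = 365 \cdot 41 = 14965$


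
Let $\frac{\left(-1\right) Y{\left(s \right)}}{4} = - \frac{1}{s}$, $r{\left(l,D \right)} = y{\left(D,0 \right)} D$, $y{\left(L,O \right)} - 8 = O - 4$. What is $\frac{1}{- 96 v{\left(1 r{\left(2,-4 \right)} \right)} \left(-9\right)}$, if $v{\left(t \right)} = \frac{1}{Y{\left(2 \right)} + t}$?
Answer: $- \frac{7}{432} \approx -0.016204$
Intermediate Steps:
$y{\left(L,O \right)} = 4 + O$ ($y{\left(L,O \right)} = 8 + \left(O - 4\right) = 8 + \left(-4 + O\right) = 4 + O$)
$r{\left(l,D \right)} = 4 D$ ($r{\left(l,D \right)} = \left(4 + 0\right) D = 4 D$)
$Y{\left(s \right)} = \frac{4}{s}$ ($Y{\left(s \right)} = - 4 \left(- \frac{1}{s}\right) = \frac{4}{s}$)
$v{\left(t \right)} = \frac{1}{2 + t}$ ($v{\left(t \right)} = \frac{1}{\frac{4}{2} + t} = \frac{1}{4 \cdot \frac{1}{2} + t} = \frac{1}{2 + t}$)
$\frac{1}{- 96 v{\left(1 r{\left(2,-4 \right)} \right)} \left(-9\right)} = \frac{1}{- \frac{96}{2 + 1 \cdot 4 \left(-4\right)} \left(-9\right)} = \frac{1}{- \frac{96}{2 + 1 \left(-16\right)} \left(-9\right)} = \frac{1}{- \frac{96}{2 - 16} \left(-9\right)} = \frac{1}{- \frac{96}{-14} \left(-9\right)} = \frac{1}{\left(-96\right) \left(- \frac{1}{14}\right) \left(-9\right)} = \frac{1}{\frac{48}{7} \left(-9\right)} = \frac{1}{- \frac{432}{7}} = - \frac{7}{432}$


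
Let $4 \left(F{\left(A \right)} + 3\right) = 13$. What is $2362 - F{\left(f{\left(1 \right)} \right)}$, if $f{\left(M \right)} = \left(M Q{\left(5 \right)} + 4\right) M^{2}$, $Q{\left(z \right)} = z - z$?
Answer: $\frac{9447}{4} \approx 2361.8$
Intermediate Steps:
$Q{\left(z \right)} = 0$
$f{\left(M \right)} = 4 M^{2}$ ($f{\left(M \right)} = \left(M 0 + 4\right) M^{2} = \left(0 + 4\right) M^{2} = 4 M^{2}$)
$F{\left(A \right)} = \frac{1}{4}$ ($F{\left(A \right)} = -3 + \frac{1}{4} \cdot 13 = -3 + \frac{13}{4} = \frac{1}{4}$)
$2362 - F{\left(f{\left(1 \right)} \right)} = 2362 - \frac{1}{4} = \frac{9447}{4}$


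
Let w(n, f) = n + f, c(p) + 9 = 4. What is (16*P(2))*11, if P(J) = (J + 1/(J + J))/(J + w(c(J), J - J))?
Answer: -132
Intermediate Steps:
c(p) = -5 (c(p) = -9 + 4 = -5)
w(n, f) = f + n
P(J) = (J + 1/(2*J))/(-5 + J) (P(J) = (J + 1/(J + J))/(J + ((J - J) - 5)) = (J + 1/(2*J))/(J + (0 - 5)) = (J + 1/(2*J))/(J - 5) = (J + 1/(2*J))/(-5 + J))
(16*P(2))*11 = (16*((1/2 + 2**2)/(2*(-5 + 2))))*11 = (16*((1/2)*(1/2 + 4)/(-3)))*11 = (16*((1/2)*(-1/3)*(9/2)))*11 = (16*(-3/4))*11 = -12*11 = -132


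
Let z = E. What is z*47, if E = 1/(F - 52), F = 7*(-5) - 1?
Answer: -47/88 ≈ -0.53409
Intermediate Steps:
F = -36 (F = -35 - 1 = -36)
E = -1/88 (E = 1/(-36 - 52) = 1/(-88) = -1/88 ≈ -0.011364)
z = -1/88 ≈ -0.011364
z*47 = -1/88*47 = -47/88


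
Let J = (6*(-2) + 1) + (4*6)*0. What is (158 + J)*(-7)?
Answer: -1029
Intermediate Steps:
J = -11 (J = (-12 + 1) + 24*0 = -11 + 0 = -11)
(158 + J)*(-7) = (158 - 11)*(-7) = 147*(-7) = -1029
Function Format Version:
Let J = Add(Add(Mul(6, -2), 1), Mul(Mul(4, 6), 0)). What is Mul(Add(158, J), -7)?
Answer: -1029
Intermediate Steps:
J = -11 (J = Add(Add(-12, 1), Mul(24, 0)) = Add(-11, 0) = -11)
Mul(Add(158, J), -7) = Mul(Add(158, -11), -7) = Mul(147, -7) = -1029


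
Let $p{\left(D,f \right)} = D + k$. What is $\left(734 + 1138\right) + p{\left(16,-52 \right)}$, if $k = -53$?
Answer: $1835$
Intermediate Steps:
$p{\left(D,f \right)} = -53 + D$ ($p{\left(D,f \right)} = D - 53 = -53 + D$)
$\left(734 + 1138\right) + p{\left(16,-52 \right)} = \left(734 + 1138\right) + \left(-53 + 16\right) = 1872 - 37 = 1835$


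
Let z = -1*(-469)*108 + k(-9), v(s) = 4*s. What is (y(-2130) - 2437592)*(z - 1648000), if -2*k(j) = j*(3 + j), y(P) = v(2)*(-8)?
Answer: 3893850753000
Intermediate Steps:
y(P) = -64 (y(P) = (4*2)*(-8) = 8*(-8) = -64)
k(j) = -j*(3 + j)/2
z = 50625 (z = -1*(-469)*108 - ½*(-9)*(3 - 9) = 469*108 - ½*(-9)*(-6) = 50652 - 27 = 50625)
(y(-2130) - 2437592)*(z - 1648000) = (-64 - 2437592)*(50625 - 1648000) = -2437656*(-1597375) = 3893850753000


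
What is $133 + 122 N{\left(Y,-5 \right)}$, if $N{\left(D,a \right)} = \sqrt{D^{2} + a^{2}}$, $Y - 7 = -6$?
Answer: $133 + 122 \sqrt{26} \approx 755.08$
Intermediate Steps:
$Y = 1$ ($Y = 7 - 6 = 1$)
$133 + 122 N{\left(Y,-5 \right)} = 133 + 122 \sqrt{1^{2} + \left(-5\right)^{2}} = 133 + 122 \sqrt{1 + 25} = 133 + 122 \sqrt{26}$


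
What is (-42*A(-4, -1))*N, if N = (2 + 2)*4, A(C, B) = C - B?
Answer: 2016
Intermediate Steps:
N = 16 (N = 4*4 = 16)
(-42*A(-4, -1))*N = -42*(-4 - 1*(-1))*16 = -42*(-4 + 1)*16 = -42*(-3)*16 = 126*16 = 2016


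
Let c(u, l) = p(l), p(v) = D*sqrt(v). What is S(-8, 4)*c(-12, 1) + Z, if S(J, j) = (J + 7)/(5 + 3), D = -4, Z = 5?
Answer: 11/2 ≈ 5.5000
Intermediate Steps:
p(v) = -4*sqrt(v)
c(u, l) = -4*sqrt(l)
S(J, j) = 7/8 + J/8 (S(J, j) = (7 + J)/8 = (7 + J)*(1/8) = 7/8 + J/8)
S(-8, 4)*c(-12, 1) + Z = (7/8 + (1/8)*(-8))*(-4*sqrt(1)) + 5 = (7/8 - 1)*(-4*1) + 5 = -1/8*(-4) + 5 = 1/2 + 5 = 11/2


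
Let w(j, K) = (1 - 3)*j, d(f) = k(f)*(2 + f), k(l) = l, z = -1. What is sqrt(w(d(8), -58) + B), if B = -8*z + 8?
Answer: 12*I ≈ 12.0*I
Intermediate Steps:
d(f) = f*(2 + f)
w(j, K) = -2*j
B = 16 (B = -8*(-1) + 8 = 8 + 8 = 16)
sqrt(w(d(8), -58) + B) = sqrt(-16*(2 + 8) + 16) = sqrt(-16*10 + 16) = sqrt(-2*80 + 16) = sqrt(-160 + 16) = sqrt(-144) = 12*I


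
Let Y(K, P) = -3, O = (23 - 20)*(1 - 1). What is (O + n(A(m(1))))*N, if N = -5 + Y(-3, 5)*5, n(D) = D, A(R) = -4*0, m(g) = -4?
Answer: 0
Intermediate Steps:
O = 0 (O = 3*0 = 0)
A(R) = 0
N = -20 (N = -5 - 3*5 = -5 - 15 = -20)
(O + n(A(m(1))))*N = (0 + 0)*(-20) = 0*(-20) = 0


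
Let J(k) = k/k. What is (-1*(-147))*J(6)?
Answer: 147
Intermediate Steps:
J(k) = 1
(-1*(-147))*J(6) = -1*(-147)*1 = 147*1 = 147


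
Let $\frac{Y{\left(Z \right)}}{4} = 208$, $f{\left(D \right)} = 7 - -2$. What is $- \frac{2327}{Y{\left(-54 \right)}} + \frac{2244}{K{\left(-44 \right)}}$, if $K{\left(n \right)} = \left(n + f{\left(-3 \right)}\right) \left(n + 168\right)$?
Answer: $- \frac{230119}{69440} \approx -3.3139$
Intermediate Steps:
$f{\left(D \right)} = 9$ ($f{\left(D \right)} = 7 + 2 = 9$)
$Y{\left(Z \right)} = 832$ ($Y{\left(Z \right)} = 4 \cdot 208 = 832$)
$K{\left(n \right)} = \left(9 + n\right) \left(168 + n\right)$ ($K{\left(n \right)} = \left(n + 9\right) \left(n + 168\right) = \left(9 + n\right) \left(168 + n\right)$)
$- \frac{2327}{Y{\left(-54 \right)}} + \frac{2244}{K{\left(-44 \right)}} = - \frac{2327}{832} + \frac{2244}{1512 + \left(-44\right)^{2} + 177 \left(-44\right)} = \left(-2327\right) \frac{1}{832} + \frac{2244}{1512 + 1936 - 7788} = - \frac{179}{64} + \frac{2244}{-4340} = - \frac{179}{64} + 2244 \left(- \frac{1}{4340}\right) = - \frac{179}{64} - \frac{561}{1085} = - \frac{230119}{69440}$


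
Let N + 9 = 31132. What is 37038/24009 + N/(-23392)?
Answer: 39720263/187206176 ≈ 0.21217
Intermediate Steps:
N = 31123 (N = -9 + 31132 = 31123)
37038/24009 + N/(-23392) = 37038/24009 + 31123/(-23392) = 37038*(1/24009) + 31123*(-1/23392) = 12346/8003 - 31123/23392 = 39720263/187206176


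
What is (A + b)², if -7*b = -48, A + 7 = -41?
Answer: 82944/49 ≈ 1692.7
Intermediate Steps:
A = -48 (A = -7 - 41 = -48)
b = 48/7 (b = -⅐*(-48) = 48/7 ≈ 6.8571)
(A + b)² = (-48 + 48/7)² = (-288/7)² = 82944/49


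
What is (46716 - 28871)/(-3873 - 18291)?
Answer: -17845/22164 ≈ -0.80513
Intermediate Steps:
(46716 - 28871)/(-3873 - 18291) = 17845/(-22164) = 17845*(-1/22164) = -17845/22164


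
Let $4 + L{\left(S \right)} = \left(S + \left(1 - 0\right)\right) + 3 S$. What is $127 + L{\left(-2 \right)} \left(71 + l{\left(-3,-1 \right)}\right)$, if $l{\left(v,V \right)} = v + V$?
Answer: $-610$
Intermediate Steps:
$L{\left(S \right)} = -3 + 4 S$ ($L{\left(S \right)} = -4 + \left(\left(S + \left(1 - 0\right)\right) + 3 S\right) = -4 + \left(\left(S + \left(1 + 0\right)\right) + 3 S\right) = -4 + \left(\left(S + 1\right) + 3 S\right) = -4 + \left(\left(1 + S\right) + 3 S\right) = -4 + \left(1 + 4 S\right) = -3 + 4 S$)
$l{\left(v,V \right)} = V + v$
$127 + L{\left(-2 \right)} \left(71 + l{\left(-3,-1 \right)}\right) = 127 + \left(-3 + 4 \left(-2\right)\right) \left(71 - 4\right) = 127 + \left(-3 - 8\right) \left(71 - 4\right) = 127 - 737 = -610$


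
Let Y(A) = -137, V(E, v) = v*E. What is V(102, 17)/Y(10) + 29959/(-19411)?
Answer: -37763057/2659307 ≈ -14.200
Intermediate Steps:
V(E, v) = E*v
V(102, 17)/Y(10) + 29959/(-19411) = (102*17)/(-137) + 29959/(-19411) = 1734*(-1/137) + 29959*(-1/19411) = -1734/137 - 29959/19411 = -37763057/2659307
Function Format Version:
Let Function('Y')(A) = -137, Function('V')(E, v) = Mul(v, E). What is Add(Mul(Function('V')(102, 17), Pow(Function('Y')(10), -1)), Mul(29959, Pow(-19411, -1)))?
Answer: Rational(-37763057, 2659307) ≈ -14.200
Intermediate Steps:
Function('V')(E, v) = Mul(E, v)
Add(Mul(Function('V')(102, 17), Pow(Function('Y')(10), -1)), Mul(29959, Pow(-19411, -1))) = Add(Mul(Mul(102, 17), Pow(-137, -1)), Mul(29959, Pow(-19411, -1))) = Add(Mul(1734, Rational(-1, 137)), Mul(29959, Rational(-1, 19411))) = Add(Rational(-1734, 137), Rational(-29959, 19411)) = Rational(-37763057, 2659307)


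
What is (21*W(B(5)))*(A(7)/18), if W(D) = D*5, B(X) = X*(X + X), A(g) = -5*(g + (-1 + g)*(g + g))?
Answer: -398125/3 ≈ -1.3271e+5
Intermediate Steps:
A(g) = -5*g - 10*g*(-1 + g) (A(g) = -5*(g + (-1 + g)*(2*g)) = -5*(g + 2*g*(-1 + g)) = -5*g - 10*g*(-1 + g))
B(X) = 2*X² (B(X) = X*(2*X) = 2*X²)
W(D) = 5*D
(21*W(B(5)))*(A(7)/18) = (21*(5*(2*5²)))*((5*7*(1 - 2*7))/18) = (21*(5*(2*25)))*((5*7*(1 - 14))*(1/18)) = (21*(5*50))*((5*7*(-13))*(1/18)) = (21*250)*(-455*1/18) = 5250*(-455/18) = -398125/3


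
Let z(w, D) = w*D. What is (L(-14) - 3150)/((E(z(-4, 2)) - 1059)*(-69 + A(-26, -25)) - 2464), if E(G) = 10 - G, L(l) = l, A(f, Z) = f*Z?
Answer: 452/86755 ≈ 0.0052101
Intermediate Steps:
A(f, Z) = Z*f
z(w, D) = D*w
(L(-14) - 3150)/((E(z(-4, 2)) - 1059)*(-69 + A(-26, -25)) - 2464) = (-14 - 3150)/(((10 - 2*(-4)) - 1059)*(-69 - 25*(-26)) - 2464) = -3164/(((10 - 1*(-8)) - 1059)*(-69 + 650) - 2464) = -3164/(((10 + 8) - 1059)*581 - 2464) = -3164/((18 - 1059)*581 - 2464) = -3164/(-1041*581 - 2464) = -3164/(-604821 - 2464) = -3164/(-607285) = -3164*(-1/607285) = 452/86755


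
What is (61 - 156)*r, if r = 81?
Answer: -7695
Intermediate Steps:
(61 - 156)*r = (61 - 156)*81 = -95*81 = -7695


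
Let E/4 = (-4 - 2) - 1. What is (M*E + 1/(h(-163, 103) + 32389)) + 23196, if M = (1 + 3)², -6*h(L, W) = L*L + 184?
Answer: 3812132594/167581 ≈ 22748.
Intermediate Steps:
h(L, W) = -92/3 - L²/6 (h(L, W) = -(L*L + 184)/6 = -(L² + 184)/6 = -(184 + L²)/6 = -92/3 - L²/6)
M = 16 (M = 4² = 16)
E = -28 (E = 4*((-4 - 2) - 1) = 4*(-6 - 1) = 4*(-7) = -28)
(M*E + 1/(h(-163, 103) + 32389)) + 23196 = (16*(-28) + 1/((-92/3 - ⅙*(-163)²) + 32389)) + 23196 = (-448 + 1/((-92/3 - ⅙*26569) + 32389)) + 23196 = (-448 + 1/((-92/3 - 26569/6) + 32389)) + 23196 = (-448 + 1/(-26753/6 + 32389)) + 23196 = (-448 + 1/(167581/6)) + 23196 = (-448 + 6/167581) + 23196 = -75076282/167581 + 23196 = 3812132594/167581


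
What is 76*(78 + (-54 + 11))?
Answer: 2660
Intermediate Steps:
76*(78 + (-54 + 11)) = 76*(78 - 43) = 76*35 = 2660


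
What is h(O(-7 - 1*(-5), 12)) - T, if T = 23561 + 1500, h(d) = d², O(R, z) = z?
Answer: -24917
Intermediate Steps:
T = 25061
h(O(-7 - 1*(-5), 12)) - T = 12² - 1*25061 = 144 - 25061 = -24917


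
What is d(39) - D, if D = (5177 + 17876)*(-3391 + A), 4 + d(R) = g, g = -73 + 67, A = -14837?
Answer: 420210074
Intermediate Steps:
g = -6
d(R) = -10 (d(R) = -4 - 6 = -10)
D = -420210084 (D = (5177 + 17876)*(-3391 - 14837) = 23053*(-18228) = -420210084)
d(39) - D = -10 - 1*(-420210084) = -10 + 420210084 = 420210074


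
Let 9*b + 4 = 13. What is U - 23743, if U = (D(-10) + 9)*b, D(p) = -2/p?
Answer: -118669/5 ≈ -23734.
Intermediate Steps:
b = 1 (b = -4/9 + (⅑)*13 = -4/9 + 13/9 = 1)
U = 46/5 (U = (-2/(-10) + 9)*1 = (-2*(-⅒) + 9)*1 = (⅕ + 9)*1 = (46/5)*1 = 46/5 ≈ 9.2000)
U - 23743 = 46/5 - 23743 = -118669/5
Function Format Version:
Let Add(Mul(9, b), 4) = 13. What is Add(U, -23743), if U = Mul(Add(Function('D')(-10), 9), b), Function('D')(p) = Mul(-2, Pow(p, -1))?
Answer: Rational(-118669, 5) ≈ -23734.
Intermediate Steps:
b = 1 (b = Add(Rational(-4, 9), Mul(Rational(1, 9), 13)) = Add(Rational(-4, 9), Rational(13, 9)) = 1)
U = Rational(46, 5) (U = Mul(Add(Mul(-2, Pow(-10, -1)), 9), 1) = Mul(Add(Mul(-2, Rational(-1, 10)), 9), 1) = Mul(Add(Rational(1, 5), 9), 1) = Mul(Rational(46, 5), 1) = Rational(46, 5) ≈ 9.2000)
Add(U, -23743) = Add(Rational(46, 5), -23743) = Rational(-118669, 5)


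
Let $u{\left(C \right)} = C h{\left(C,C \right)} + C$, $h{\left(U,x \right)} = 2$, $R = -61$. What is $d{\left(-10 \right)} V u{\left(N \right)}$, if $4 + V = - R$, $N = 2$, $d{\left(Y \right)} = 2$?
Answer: $684$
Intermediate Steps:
$V = 57$ ($V = -4 - -61 = -4 + 61 = 57$)
$u{\left(C \right)} = 3 C$ ($u{\left(C \right)} = C 2 + C = 2 C + C = 3 C$)
$d{\left(-10 \right)} V u{\left(N \right)} = 2 \cdot 57 \cdot 3 \cdot 2 = 114 \cdot 6 = 684$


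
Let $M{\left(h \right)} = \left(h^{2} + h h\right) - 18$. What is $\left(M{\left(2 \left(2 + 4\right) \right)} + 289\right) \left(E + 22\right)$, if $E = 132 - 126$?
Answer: $15652$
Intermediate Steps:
$E = 6$
$M{\left(h \right)} = -18 + 2 h^{2}$ ($M{\left(h \right)} = \left(h^{2} + h^{2}\right) - 18 = 2 h^{2} - 18 = -18 + 2 h^{2}$)
$\left(M{\left(2 \left(2 + 4\right) \right)} + 289\right) \left(E + 22\right) = \left(\left(-18 + 2 \left(2 \left(2 + 4\right)\right)^{2}\right) + 289\right) \left(6 + 22\right) = \left(\left(-18 + 2 \left(2 \cdot 6\right)^{2}\right) + 289\right) 28 = \left(\left(-18 + 2 \cdot 12^{2}\right) + 289\right) 28 = \left(\left(-18 + 2 \cdot 144\right) + 289\right) 28 = \left(\left(-18 + 288\right) + 289\right) 28 = \left(270 + 289\right) 28 = 559 \cdot 28 = 15652$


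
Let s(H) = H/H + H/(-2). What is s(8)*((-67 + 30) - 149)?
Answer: 558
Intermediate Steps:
s(H) = 1 - H/2 (s(H) = 1 + H*(-1/2) = 1 - H/2)
s(8)*((-67 + 30) - 149) = (1 - 1/2*8)*((-67 + 30) - 149) = (1 - 4)*(-37 - 149) = -3*(-186) = 558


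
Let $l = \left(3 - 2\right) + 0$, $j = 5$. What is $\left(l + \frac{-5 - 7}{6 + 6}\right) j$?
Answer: $0$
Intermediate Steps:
$l = 1$ ($l = 1 + 0 = 1$)
$\left(l + \frac{-5 - 7}{6 + 6}\right) j = \left(1 + \frac{-5 - 7}{6 + 6}\right) 5 = \left(1 - \frac{12}{12}\right) 5 = \left(1 - 1\right) 5 = 0 \cdot 5 = 0$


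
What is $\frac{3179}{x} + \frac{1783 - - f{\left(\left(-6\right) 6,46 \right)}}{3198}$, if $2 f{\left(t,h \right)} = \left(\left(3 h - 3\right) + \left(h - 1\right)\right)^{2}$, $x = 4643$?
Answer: $\frac{93661511}{14848314} \approx 6.3079$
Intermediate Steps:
$f{\left(t,h \right)} = \frac{\left(-4 + 4 h\right)^{2}}{2}$ ($f{\left(t,h \right)} = \frac{\left(\left(3 h - 3\right) + \left(h - 1\right)\right)^{2}}{2} = \frac{\left(\left(-3 + 3 h\right) + \left(-1 + h\right)\right)^{2}}{2} = \frac{\left(-4 + 4 h\right)^{2}}{2}$)
$\frac{3179}{x} + \frac{1783 - - f{\left(\left(-6\right) 6,46 \right)}}{3198} = \frac{3179}{4643} + \frac{1783 - - 8 \left(-1 + 46\right)^{2}}{3198} = 3179 \cdot \frac{1}{4643} + \left(1783 - - 8 \cdot 45^{2}\right) \frac{1}{3198} = \frac{3179}{4643} + \left(1783 - - 8 \cdot 2025\right) \frac{1}{3198} = \frac{3179}{4643} + \left(1783 - \left(-1\right) 16200\right) \frac{1}{3198} = \frac{3179}{4643} + \left(1783 - -16200\right) \frac{1}{3198} = \frac{3179}{4643} + \left(1783 + 16200\right) \frac{1}{3198} = \frac{3179}{4643} + 17983 \cdot \frac{1}{3198} = \frac{3179}{4643} + \frac{17983}{3198} = \frac{93661511}{14848314}$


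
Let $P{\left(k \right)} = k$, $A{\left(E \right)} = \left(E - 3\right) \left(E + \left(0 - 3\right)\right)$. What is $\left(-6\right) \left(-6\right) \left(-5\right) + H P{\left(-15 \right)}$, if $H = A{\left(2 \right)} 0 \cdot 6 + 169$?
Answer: $-2715$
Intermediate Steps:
$A{\left(E \right)} = \left(-3 + E\right)^{2}$ ($A{\left(E \right)} = \left(-3 + E\right) \left(E - 3\right) = \left(-3 + E\right) \left(-3 + E\right) = \left(-3 + E\right)^{2}$)
$H = 169$ ($H = \left(-3 + 2\right)^{2} \cdot 0 \cdot 6 + 169 = \left(-1\right)^{2} \cdot 0 \cdot 6 + 169 = 1 \cdot 0 \cdot 6 + 169 = 0 \cdot 6 + 169 = 0 + 169 = 169$)
$\left(-6\right) \left(-6\right) \left(-5\right) + H P{\left(-15 \right)} = \left(-6\right) \left(-6\right) \left(-5\right) + 169 \left(-15\right) = 36 \left(-5\right) - 2535 = -180 - 2535 = -2715$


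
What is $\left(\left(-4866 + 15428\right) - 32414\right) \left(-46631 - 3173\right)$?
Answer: $1088317008$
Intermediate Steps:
$\left(\left(-4866 + 15428\right) - 32414\right) \left(-46631 - 3173\right) = \left(10562 - 32414\right) \left(-49804\right) = \left(-21852\right) \left(-49804\right) = 1088317008$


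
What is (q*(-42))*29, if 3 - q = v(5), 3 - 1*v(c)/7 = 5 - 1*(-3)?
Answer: -46284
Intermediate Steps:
v(c) = -35 (v(c) = 21 - 7*(5 - 1*(-3)) = 21 - 7*(5 + 3) = 21 - 7*8 = 21 - 56 = -35)
q = 38 (q = 3 - 1*(-35) = 3 + 35 = 38)
(q*(-42))*29 = (38*(-42))*29 = -1596*29 = -46284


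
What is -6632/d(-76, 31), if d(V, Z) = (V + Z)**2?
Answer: -6632/2025 ≈ -3.2751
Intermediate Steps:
-6632/d(-76, 31) = -6632/(-76 + 31)**2 = -6632/((-45)**2) = -6632/2025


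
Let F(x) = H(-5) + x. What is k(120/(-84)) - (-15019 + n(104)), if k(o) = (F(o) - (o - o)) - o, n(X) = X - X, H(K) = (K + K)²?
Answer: 15119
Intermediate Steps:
H(K) = 4*K² (H(K) = (2*K)² = 4*K²)
n(X) = 0
F(x) = 100 + x (F(x) = 4*(-5)² + x = 4*25 + x = 100 + x)
k(o) = 100 (k(o) = ((100 + o) - (o - o)) - o = ((100 + o) - 1*0) - o = ((100 + o) + 0) - o = (100 + o) - o = 100)
k(120/(-84)) - (-15019 + n(104)) = 100 - (-15019 + 0) = 100 - 1*(-15019) = 100 + 15019 = 15119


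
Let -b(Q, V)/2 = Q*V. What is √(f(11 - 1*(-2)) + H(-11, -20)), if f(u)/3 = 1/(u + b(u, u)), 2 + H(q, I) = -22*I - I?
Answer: √1935011/65 ≈ 21.401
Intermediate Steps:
b(Q, V) = -2*Q*V
H(q, I) = -2 - 23*I (H(q, I) = -2 + (-22*I - I) = -2 - 23*I)
f(u) = 3/(u - 2*u²) (f(u) = 3/(u - 2*u*u) = 3/(u - 2*u²))
√(f(11 - 1*(-2)) + H(-11, -20)) = √(3/((11 - 1*(-2))*(1 - 2*(11 - 1*(-2)))) + (-2 - 23*(-20))) = √(3/((11 + 2)*(1 - 2*(11 + 2))) + (-2 + 460)) = √(3/(13*(1 - 2*13)) + 458) = √(3*(1/13)/(1 - 26) + 458) = √(3*(1/13)/(-25) + 458) = √(3*(1/13)*(-1/25) + 458) = √(-3/325 + 458) = √(148847/325) = √1935011/65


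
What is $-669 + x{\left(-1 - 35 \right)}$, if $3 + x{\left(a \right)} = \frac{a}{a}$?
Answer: $-671$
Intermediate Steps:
$x{\left(a \right)} = -2$ ($x{\left(a \right)} = -3 + \frac{a}{a} = -3 + 1 = -2$)
$-669 + x{\left(-1 - 35 \right)} = -669 - 2 = -671$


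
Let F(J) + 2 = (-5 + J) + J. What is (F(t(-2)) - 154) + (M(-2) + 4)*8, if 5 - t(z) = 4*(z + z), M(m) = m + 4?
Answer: -71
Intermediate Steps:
M(m) = 4 + m
t(z) = 5 - 8*z (t(z) = 5 - 4*(z + z) = 5 - 4*2*z = 5 - 8*z)
F(J) = -7 + 2*J (F(J) = -2 + ((-5 + J) + J) = -2 + (-5 + 2*J) = -7 + 2*J)
(F(t(-2)) - 154) + (M(-2) + 4)*8 = ((-7 + 2*(5 - 8*(-2))) - 154) + ((4 - 2) + 4)*8 = ((-7 + 2*(5 + 16)) - 154) + (2 + 4)*8 = ((-7 + 2*21) - 154) + 6*8 = ((-7 + 42) - 154) + 48 = (35 - 154) + 48 = -119 + 48 = -71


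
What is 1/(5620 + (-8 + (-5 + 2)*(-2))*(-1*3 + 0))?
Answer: 1/5626 ≈ 0.00017775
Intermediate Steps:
1/(5620 + (-8 + (-5 + 2)*(-2))*(-1*3 + 0)) = 1/(5620 + (-8 - 3*(-2))*(-3 + 0)) = 1/(5620 + (-8 + 6)*(-3)) = 1/(5620 - 2*(-3)) = 1/(5620 + 6) = 1/5626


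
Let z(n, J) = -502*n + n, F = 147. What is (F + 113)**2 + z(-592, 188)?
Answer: 364192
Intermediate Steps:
z(n, J) = -501*n
(F + 113)**2 + z(-592, 188) = (147 + 113)**2 - 501*(-592) = 260**2 + 296592 = 67600 + 296592 = 364192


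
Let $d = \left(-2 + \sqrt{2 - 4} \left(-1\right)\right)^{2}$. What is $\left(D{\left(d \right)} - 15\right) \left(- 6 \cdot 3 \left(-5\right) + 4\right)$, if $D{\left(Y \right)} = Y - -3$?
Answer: $-940 + 376 i \sqrt{2} \approx -940.0 + 531.74 i$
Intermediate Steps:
$d = \left(-2 - i \sqrt{2}\right)^{2}$ ($d = \left(-2 + \sqrt{-2} \left(-1\right)\right)^{2} = \left(-2 + i \sqrt{2} \left(-1\right)\right)^{2} = \left(-2 - i \sqrt{2}\right)^{2} \approx 2.0 + 5.6569 i$)
$D{\left(Y \right)} = 3 + Y$ ($D{\left(Y \right)} = Y + 3 = 3 + Y$)
$\left(D{\left(d \right)} - 15\right) \left(- 6 \cdot 3 \left(-5\right) + 4\right) = \left(\left(3 + \left(2 + i \sqrt{2}\right)^{2}\right) - 15\right) \left(- 6 \cdot 3 \left(-5\right) + 4\right) = \left(-12 + \left(2 + i \sqrt{2}\right)^{2}\right) \left(\left(-6\right) \left(-15\right) + 4\right) = \left(-12 + \left(2 + i \sqrt{2}\right)^{2}\right) \left(90 + 4\right) = \left(-12 + \left(2 + i \sqrt{2}\right)^{2}\right) 94 = -1128 + 94 \left(2 + i \sqrt{2}\right)^{2}$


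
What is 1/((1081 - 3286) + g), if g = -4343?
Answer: -1/6548 ≈ -0.00015272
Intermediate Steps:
1/((1081 - 3286) + g) = 1/((1081 - 3286) - 4343) = 1/(-2205 - 4343) = 1/(-6548) = -1/6548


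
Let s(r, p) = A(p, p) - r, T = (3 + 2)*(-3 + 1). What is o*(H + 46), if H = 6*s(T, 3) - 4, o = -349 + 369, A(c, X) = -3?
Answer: 1680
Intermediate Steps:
T = -10 (T = 5*(-2) = -10)
s(r, p) = -3 - r
o = 20
H = 38 (H = 6*(-3 - 1*(-10)) - 4 = 6*(-3 + 10) - 4 = 6*7 - 4 = 42 - 4 = 38)
o*(H + 46) = 20*(38 + 46) = 20*84 = 1680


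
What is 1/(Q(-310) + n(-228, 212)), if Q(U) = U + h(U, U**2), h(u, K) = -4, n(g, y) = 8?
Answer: -1/306 ≈ -0.0032680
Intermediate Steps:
Q(U) = -4 + U (Q(U) = U - 4 = -4 + U)
1/(Q(-310) + n(-228, 212)) = 1/((-4 - 310) + 8) = 1/(-314 + 8) = 1/(-306) = -1/306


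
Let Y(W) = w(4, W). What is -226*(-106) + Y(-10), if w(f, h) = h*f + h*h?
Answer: 24016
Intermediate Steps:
w(f, h) = h² + f*h (w(f, h) = f*h + h² = h² + f*h)
Y(W) = W*(4 + W)
-226*(-106) + Y(-10) = -226*(-106) - 10*(4 - 10) = 23956 - 10*(-6) = 23956 + 60 = 24016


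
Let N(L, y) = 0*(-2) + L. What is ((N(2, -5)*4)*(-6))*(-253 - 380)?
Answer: 30384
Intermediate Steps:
N(L, y) = L (N(L, y) = 0 + L = L)
((N(2, -5)*4)*(-6))*(-253 - 380) = ((2*4)*(-6))*(-253 - 380) = (8*(-6))*(-633) = -48*(-633) = 30384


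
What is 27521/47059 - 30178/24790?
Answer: -368950456/583296305 ≈ -0.63253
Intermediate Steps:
27521/47059 - 30178/24790 = 27521*(1/47059) - 30178*1/24790 = 27521/47059 - 15089/12395 = -368950456/583296305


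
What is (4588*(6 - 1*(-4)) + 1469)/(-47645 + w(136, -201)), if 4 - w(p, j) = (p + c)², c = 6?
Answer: -47349/67805 ≈ -0.69831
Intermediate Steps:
w(p, j) = 4 - (6 + p)² (w(p, j) = 4 - (p + 6)² = 4 - (6 + p)²)
(4588*(6 - 1*(-4)) + 1469)/(-47645 + w(136, -201)) = (4588*(6 - 1*(-4)) + 1469)/(-47645 + (4 - (6 + 136)²)) = (4588*(6 + 4) + 1469)/(-47645 + (4 - 1*142²)) = (4588*10 + 1469)/(-47645 + (4 - 1*20164)) = (45880 + 1469)/(-47645 + (4 - 20164)) = 47349/(-47645 - 20160) = 47349/(-67805) = 47349*(-1/67805) = -47349/67805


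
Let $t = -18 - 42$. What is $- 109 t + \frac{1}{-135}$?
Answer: $\frac{882899}{135} \approx 6540.0$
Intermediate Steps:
$t = -60$ ($t = -18 - 42 = -60$)
$- 109 t + \frac{1}{-135} = \left(-109\right) \left(-60\right) + \frac{1}{-135} = 6540 - \frac{1}{135} = \frac{882899}{135}$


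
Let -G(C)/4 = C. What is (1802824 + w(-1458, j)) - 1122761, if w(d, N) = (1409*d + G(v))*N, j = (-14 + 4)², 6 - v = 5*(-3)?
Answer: -204760537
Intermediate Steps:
v = 21 (v = 6 - 5*(-3) = 6 - 1*(-15) = 6 + 15 = 21)
G(C) = -4*C
j = 100 (j = (-10)² = 100)
w(d, N) = N*(-84 + 1409*d) (w(d, N) = (1409*d - 4*21)*N = (1409*d - 84)*N = (-84 + 1409*d)*N = N*(-84 + 1409*d))
(1802824 + w(-1458, j)) - 1122761 = (1802824 + 100*(-84 + 1409*(-1458))) - 1122761 = (1802824 + 100*(-84 - 2054322)) - 1122761 = (1802824 + 100*(-2054406)) - 1122761 = (1802824 - 205440600) - 1122761 = -203637776 - 1122761 = -204760537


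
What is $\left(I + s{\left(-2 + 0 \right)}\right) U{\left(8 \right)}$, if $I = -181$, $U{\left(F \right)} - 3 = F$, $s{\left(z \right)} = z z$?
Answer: $-1947$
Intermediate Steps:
$s{\left(z \right)} = z^{2}$
$U{\left(F \right)} = 3 + F$
$\left(I + s{\left(-2 + 0 \right)}\right) U{\left(8 \right)} = \left(-181 + \left(-2 + 0\right)^{2}\right) \left(3 + 8\right) = \left(-181 + \left(-2\right)^{2}\right) 11 = \left(-181 + 4\right) 11 = \left(-177\right) 11 = -1947$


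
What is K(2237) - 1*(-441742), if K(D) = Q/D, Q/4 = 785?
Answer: 988179994/2237 ≈ 4.4174e+5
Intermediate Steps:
Q = 3140 (Q = 4*785 = 3140)
K(D) = 3140/D
K(2237) - 1*(-441742) = 3140/2237 - 1*(-441742) = 3140*(1/2237) + 441742 = 3140/2237 + 441742 = 988179994/2237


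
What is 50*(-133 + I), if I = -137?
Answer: -13500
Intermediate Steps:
50*(-133 + I) = 50*(-133 - 137) = 50*(-270) = -13500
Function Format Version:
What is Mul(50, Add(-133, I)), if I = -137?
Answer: -13500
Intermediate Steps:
Mul(50, Add(-133, I)) = Mul(50, Add(-133, -137)) = Mul(50, -270) = -13500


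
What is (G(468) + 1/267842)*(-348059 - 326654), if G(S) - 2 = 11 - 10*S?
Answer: 843403808433069/267842 ≈ 3.1489e+9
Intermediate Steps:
G(S) = 13 - 10*S (G(S) = 2 + (11 - 10*S) = 13 - 10*S)
(G(468) + 1/267842)*(-348059 - 326654) = ((13 - 10*468) + 1/267842)*(-348059 - 326654) = ((13 - 4680) + 1/267842)*(-674713) = (-4667 + 1/267842)*(-674713) = -1250018613/267842*(-674713) = 843403808433069/267842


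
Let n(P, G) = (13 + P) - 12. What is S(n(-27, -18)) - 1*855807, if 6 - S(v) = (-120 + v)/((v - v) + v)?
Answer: -11125486/13 ≈ -8.5581e+5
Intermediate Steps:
n(P, G) = 1 + P
S(v) = 6 - (-120 + v)/v (S(v) = 6 - (-120 + v)/((v - v) + v) = 6 - (-120 + v)/(0 + v) = 6 - (-120 + v)/v)
S(n(-27, -18)) - 1*855807 = (5 + 120/(1 - 27)) - 1*855807 = (5 + 120/(-26)) - 855807 = (5 + 120*(-1/26)) - 855807 = (5 - 60/13) - 855807 = 5/13 - 855807 = -11125486/13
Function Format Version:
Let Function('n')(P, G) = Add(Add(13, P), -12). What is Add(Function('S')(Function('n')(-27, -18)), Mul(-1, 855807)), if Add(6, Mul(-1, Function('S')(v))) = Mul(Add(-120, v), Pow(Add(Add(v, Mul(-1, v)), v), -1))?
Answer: Rational(-11125486, 13) ≈ -8.5581e+5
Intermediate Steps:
Function('n')(P, G) = Add(1, P)
Function('S')(v) = Add(6, Mul(-1, Pow(v, -1), Add(-120, v))) (Function('S')(v) = Add(6, Mul(-1, Mul(Add(-120, v), Pow(Add(Add(v, Mul(-1, v)), v), -1)))) = Add(6, Mul(-1, Mul(Add(-120, v), Pow(Add(0, v), -1)))) = Add(6, Mul(-1, Mul(Add(-120, v), Pow(v, -1)))) = Add(6, Mul(-1, Mul(Pow(v, -1), Add(-120, v)))) = Add(6, Mul(-1, Pow(v, -1), Add(-120, v))))
Add(Function('S')(Function('n')(-27, -18)), Mul(-1, 855807)) = Add(Add(5, Mul(120, Pow(Add(1, -27), -1))), Mul(-1, 855807)) = Add(Add(5, Mul(120, Pow(-26, -1))), -855807) = Add(Add(5, Mul(120, Rational(-1, 26))), -855807) = Add(Add(5, Rational(-60, 13)), -855807) = Add(Rational(5, 13), -855807) = Rational(-11125486, 13)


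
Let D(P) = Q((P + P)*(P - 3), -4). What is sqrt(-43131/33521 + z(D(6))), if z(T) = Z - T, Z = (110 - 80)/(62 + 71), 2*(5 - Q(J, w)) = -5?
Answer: I*sqrt(680656339480866)/8916586 ≈ 2.9259*I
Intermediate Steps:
Q(J, w) = 15/2 (Q(J, w) = 5 - 1/2*(-5) = 5 + 5/2 = 15/2)
D(P) = 15/2
Z = 30/133 ≈ 0.22556
z(T) = 30/133 - T
sqrt(-43131/33521 + z(D(6))) = sqrt(-43131/33521 + (30/133 - 1*15/2)) = sqrt(-43131*1/33521 + (30/133 - 15/2)) = sqrt(-43131/33521 - 1935/266) = sqrt(-76335981/8916586) = I*sqrt(680656339480866)/8916586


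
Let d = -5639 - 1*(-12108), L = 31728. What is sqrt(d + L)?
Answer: sqrt(38197) ≈ 195.44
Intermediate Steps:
d = 6469 (d = -5639 + 12108 = 6469)
sqrt(d + L) = sqrt(6469 + 31728) = sqrt(38197)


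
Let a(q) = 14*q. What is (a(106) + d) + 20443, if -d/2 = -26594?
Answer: 75115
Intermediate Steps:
d = 53188 (d = -2*(-26594) = 53188)
(a(106) + d) + 20443 = (14*106 + 53188) + 20443 = (1484 + 53188) + 20443 = 54672 + 20443 = 75115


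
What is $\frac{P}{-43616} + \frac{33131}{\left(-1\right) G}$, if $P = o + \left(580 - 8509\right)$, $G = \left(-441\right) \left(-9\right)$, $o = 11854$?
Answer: $- \frac{208660003}{24730272} \approx -8.4374$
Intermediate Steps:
$G = 3969$
$P = 3925$ ($P = 11854 + \left(580 - 8509\right) = 11854 - 7929 = 3925$)
$\frac{P}{-43616} + \frac{33131}{\left(-1\right) G} = \frac{3925}{-43616} + \frac{33131}{\left(-1\right) 3969} = 3925 \left(- \frac{1}{43616}\right) + \frac{33131}{-3969} = - \frac{3925}{43616} + 33131 \left(- \frac{1}{3969}\right) = - \frac{3925}{43616} - \frac{4733}{567} = - \frac{208660003}{24730272}$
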